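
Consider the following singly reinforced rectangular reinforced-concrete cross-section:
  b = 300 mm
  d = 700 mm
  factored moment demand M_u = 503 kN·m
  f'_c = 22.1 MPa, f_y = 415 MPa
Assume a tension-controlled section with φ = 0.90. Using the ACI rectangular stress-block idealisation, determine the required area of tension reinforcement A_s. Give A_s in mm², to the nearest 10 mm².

M_n = M_u/φ = 503/0.90 = 558.889 kN·m.
With M_n = 0.85 f'_c a b (d − a/2), solve the quadratic for a:
a = d − √(d² − 2M_n/(0.85 f'_c b)) = 700 − √(700² − 2 × 558.889×10⁶/(0.85 × 22.1 × 300)) = 159.95 mm.
A_s = 0.85 f'_c a b / f_y = 0.85 × 22.1 × 159.95 × 300 / 415 = 2172.0 mm².

A_s ≈ 2170 mm²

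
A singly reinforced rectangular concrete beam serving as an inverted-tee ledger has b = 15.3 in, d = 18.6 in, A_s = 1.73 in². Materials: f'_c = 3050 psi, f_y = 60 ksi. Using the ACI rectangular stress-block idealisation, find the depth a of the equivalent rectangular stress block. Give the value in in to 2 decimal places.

T = A_s f_y = 1.73 × 60 = 103.8 kips.
a = T/(0.85 f'_c b) = 103.8/(0.85 × 3.05 × 15.3) = 2.62 in.

a ≈ 2.62 in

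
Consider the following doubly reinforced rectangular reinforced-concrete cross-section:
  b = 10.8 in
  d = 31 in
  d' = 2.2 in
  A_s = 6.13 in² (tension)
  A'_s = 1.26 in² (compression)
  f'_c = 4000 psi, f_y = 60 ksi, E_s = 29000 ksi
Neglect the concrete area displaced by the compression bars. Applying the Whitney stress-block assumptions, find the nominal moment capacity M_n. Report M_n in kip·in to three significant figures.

Assume both steels yield.
a = (A_s − A'_s) f_y/(0.85 f'_c b) = (6.13 − 1.26) × 60/(0.85 × 4 × 10.8) = 7.958 in.
c = a/β₁ = 7.958/0.85 = 9.362 in; ε'_s = 0.003(c − d')/c = 0.0023 ≥ ε_y = 0.0021, so the compression steel yields.
M_n = (A_s − A'_s) f_y (d − a/2) + A'_s f_y (d − d') = 292.2 × (31 − 3.979) + 75.6 × (31 − 2.2) = 7895.5 + 2177.3 = 10072.8 kip·in.

M_n ≈ 10100 kip·in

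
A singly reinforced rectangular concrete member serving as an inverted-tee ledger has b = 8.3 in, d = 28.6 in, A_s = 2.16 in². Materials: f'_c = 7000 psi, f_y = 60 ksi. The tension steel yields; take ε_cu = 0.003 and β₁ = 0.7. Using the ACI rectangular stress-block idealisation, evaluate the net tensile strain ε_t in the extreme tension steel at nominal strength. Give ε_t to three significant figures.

a = A_s f_y/(0.85 f'_c b) = 2.624 in.
β₁ = 0.7, so c = a/β₁ = 2.624/0.7 = 3.749 in.
From the linear strain diagram with ε_cu = 0.003: ε_t = 0.003 (d − c)/c = 0.003 × (28.6 − 3.749)/3.749 = 0.0199.
Since ε_t ≥ 0.005, the section is tension-controlled.

ε_t ≈ 0.0199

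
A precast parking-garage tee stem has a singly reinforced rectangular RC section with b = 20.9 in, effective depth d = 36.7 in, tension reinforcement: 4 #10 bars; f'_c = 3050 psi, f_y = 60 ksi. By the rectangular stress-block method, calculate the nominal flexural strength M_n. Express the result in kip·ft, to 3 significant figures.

M_n ≈ 861 kip·ft

A_s = 4 × 1.27 = 5.08 in².
T = A_s f_y = 5.08 × 60 = 304.8 kips.
a = T/(0.85 f'_c b) = 304.8/(0.85 × 3.05 × 20.9) = 5.625 in.
M_n = T(d − a/2) = 304.8 × (36.7 − 2.8125) = 10328.9 kip·in = 10328.9/12 = 860.74 kip·ft.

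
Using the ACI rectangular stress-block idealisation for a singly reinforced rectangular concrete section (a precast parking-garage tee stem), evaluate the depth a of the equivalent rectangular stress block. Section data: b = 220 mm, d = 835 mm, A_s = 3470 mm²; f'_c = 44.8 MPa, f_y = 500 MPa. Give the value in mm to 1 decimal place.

T = A_s f_y = 3470 × 500 = 1735000 N = 1735 kN.
Setting C = 0.85 f'_c a b equal to T: a = 1735000/(0.85 × 44.8 × 220) = 207.1 mm.

a ≈ 207.1 mm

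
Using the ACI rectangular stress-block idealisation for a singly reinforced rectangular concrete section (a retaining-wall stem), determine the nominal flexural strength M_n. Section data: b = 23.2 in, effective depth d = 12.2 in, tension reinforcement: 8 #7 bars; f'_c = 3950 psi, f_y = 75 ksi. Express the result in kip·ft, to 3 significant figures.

A_s = 8 × 0.6 = 4.8 in².
T = A_s f_y = 4.8 × 75 = 360 kips.
a = T/(0.85 f'_c b) = 360/(0.85 × 3.95 × 23.2) = 4.622 in.
M_n = T(d − a/2) = 360 × (12.2 − 2.311) = 3560.0 kip·in = 3560.0/12 = 296.67 kip·ft.

M_n ≈ 297 kip·ft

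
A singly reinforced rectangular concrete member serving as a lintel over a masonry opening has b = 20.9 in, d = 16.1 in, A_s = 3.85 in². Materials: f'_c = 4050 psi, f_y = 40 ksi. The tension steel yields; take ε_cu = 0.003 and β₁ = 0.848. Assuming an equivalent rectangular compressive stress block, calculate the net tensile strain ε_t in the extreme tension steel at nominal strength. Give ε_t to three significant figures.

a = A_s f_y/(0.85 f'_c b) = 2.140 in.
β₁ = 0.848, so c = a/β₁ = 2.140/0.848 = 2.524 in.
From the linear strain diagram with ε_cu = 0.003: ε_t = 0.003 (d − c)/c = 0.003 × (16.1 − 2.524)/2.524 = 0.0161.
Since ε_t ≥ 0.005, the section is tension-controlled.

ε_t ≈ 0.0161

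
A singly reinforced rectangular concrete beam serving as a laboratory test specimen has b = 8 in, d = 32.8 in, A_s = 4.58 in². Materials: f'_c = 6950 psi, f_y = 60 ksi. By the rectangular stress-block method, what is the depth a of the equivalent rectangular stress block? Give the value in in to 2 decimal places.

a ≈ 5.81 in

T = A_s f_y = 4.58 × 60 = 274.8 kips.
a = T/(0.85 f'_c b) = 274.8/(0.85 × 6.95 × 8) = 5.81 in.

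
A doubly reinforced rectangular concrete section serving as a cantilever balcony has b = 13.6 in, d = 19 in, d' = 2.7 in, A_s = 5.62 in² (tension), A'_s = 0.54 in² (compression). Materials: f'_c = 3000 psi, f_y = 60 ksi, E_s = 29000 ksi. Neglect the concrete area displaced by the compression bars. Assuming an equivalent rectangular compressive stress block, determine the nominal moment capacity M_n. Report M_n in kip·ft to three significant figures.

M_n ≈ 415 kip·ft

Assume both steels yield.
a = (A_s − A'_s) f_y/(0.85 f'_c b) = (5.62 − 0.54) × 60/(0.85 × 3 × 13.6) = 8.789 in.
c = a/β₁ = 8.789/0.85 = 10.340 in; ε'_s = 0.003(c − d')/c = 0.0022 ≥ ε_y = 0.0021, so the compression steel yields.
M_n = (A_s − A'_s) f_y (d − a/2) + A'_s f_y (d − d') = 304.8 × (19 − 4.3945) + 32.4 × (19 − 2.7) = 4451.8 + 528.1 = 4979.9 kip·in = 4979.9/12 = 414.99 kip·ft.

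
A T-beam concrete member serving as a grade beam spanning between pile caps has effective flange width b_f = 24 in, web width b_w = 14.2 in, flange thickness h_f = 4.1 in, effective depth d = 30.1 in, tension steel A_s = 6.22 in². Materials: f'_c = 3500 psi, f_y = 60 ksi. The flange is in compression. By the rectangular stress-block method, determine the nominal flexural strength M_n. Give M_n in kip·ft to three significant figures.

Tension: T = A_s f_y = 6.22 × 60 = 373.2 kips.
Try a within the flange: a = T/(0.85 f'_c b_f) = 373.2/(0.85 × 3.5 × 24) = 5.227 in.
a = 5.227 > h_f = 4.1 in: the block extends into the web. Split into flange-overhang and web parts.
C_f = 0.85 f'_c (b_f − b_w) h_f = 0.85 × 3.5 × (24 − 14.2) × 4.1 = 119.5 kips.
Remaining web compression depth: a_w = (T − C_f)/(0.85 f'_c b_w) = (373.2 − 119.5)/(0.85 × 3.5 × 14.2) = 6.005 in.
M_n = C_f(d − h_f/2) + (T − C_f)(d − a_w/2) = 119.5 × (30.1 − 2.05) + 253.7 × (30.1 − 3.0025) = 3352.0 + 6874.6 = 10226.6 kip·in.
M_n = 10226.6/12 = 852.22 kip·ft.

M_n ≈ 852 kip·ft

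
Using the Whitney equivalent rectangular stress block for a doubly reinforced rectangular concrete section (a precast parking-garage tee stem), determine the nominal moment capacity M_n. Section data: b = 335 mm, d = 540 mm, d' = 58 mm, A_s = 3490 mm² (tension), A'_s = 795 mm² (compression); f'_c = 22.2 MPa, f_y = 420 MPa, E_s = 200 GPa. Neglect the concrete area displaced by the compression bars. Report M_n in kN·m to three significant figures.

M_n ≈ 671 kN·m

Assume both tension and compression steel yield.
Net tension couple steel: A_s − A'_s = 2695 mm².
a = (A_s − A'_s) f_y / (0.85 f'_c b) = 1131900/(0.85 × 22.2 × 335) = 179.06 mm.
c = a/β₁ = 179.06/0.85 = 210.66 mm; ε'_s = 0.003(c − d')/c = 0.0022 ≥ f_y/E_s = 0.0021, so compression steel does yield.
M_n = (A_s − A'_s) f_y (d − a/2) + A'_s f_y (d − d') = [1131900 × (540 − 89.53) + 333900 × (540 − 58)] × 10⁻⁶ = 509.89 + 160.94 = 670.83 kN·m.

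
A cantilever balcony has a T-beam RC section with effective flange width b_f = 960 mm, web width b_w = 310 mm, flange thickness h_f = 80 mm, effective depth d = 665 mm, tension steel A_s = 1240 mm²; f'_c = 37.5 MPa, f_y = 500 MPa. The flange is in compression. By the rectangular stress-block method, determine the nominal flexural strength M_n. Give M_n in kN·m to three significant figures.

M_n ≈ 406 kN·m

Tension: T = A_s f_y = 1240 × 500 = 620000 N.
Try a within the flange: a = T/(0.85 f'_c b_f) = 620000/(0.85 × 37.5 × 960) = 20.26 mm.
Since a = 20.26 ≤ h_f = 80 mm, the stress block lies entirely in the flange; analyse as a rectangular beam of width b_f.
M_n = T(d − a/2) = 620000 × (665 − 10.13) = 406.02 × 10⁶ N·mm.
M_n = 406.02 kN·m.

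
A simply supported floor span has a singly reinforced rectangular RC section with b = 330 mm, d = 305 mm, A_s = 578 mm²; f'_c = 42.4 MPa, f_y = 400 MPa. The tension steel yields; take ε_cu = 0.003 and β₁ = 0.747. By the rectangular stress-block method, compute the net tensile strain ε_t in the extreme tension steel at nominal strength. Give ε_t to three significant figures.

ε_t ≈ 0.0322

a = A_s f_y/(0.85 f'_c b) = 19.44 mm.
β₁ = 0.747, so c = a/β₁ = 19.44/0.747 = 26.02 mm.
From the linear strain diagram with ε_cu = 0.003: ε_t = 0.003 (d − c)/c = 0.003 × (305 − 26.02)/26.02 = 0.0322.
Since ε_t ≥ 0.005, the section is tension-controlled.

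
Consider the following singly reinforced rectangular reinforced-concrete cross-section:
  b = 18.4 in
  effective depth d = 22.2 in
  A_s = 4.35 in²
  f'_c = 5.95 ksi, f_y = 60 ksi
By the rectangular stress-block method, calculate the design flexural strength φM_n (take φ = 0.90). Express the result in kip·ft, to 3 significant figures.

φM_n ≈ 407 kip·ft

T = A_s f_y = 4.35 × 60 = 261 kips.
a = T/(0.85 f'_c b) = 261/(0.85 × 5.95 × 18.4) = 2.805 in.
M_n = T(d − a/2) = 261 × (22.2 − 1.4025) = 5428.1 kip·in = 5428.1/12 = 452.34 kip·ft.
φM_n = 0.90 × 452.34 = 407.11 kip·ft.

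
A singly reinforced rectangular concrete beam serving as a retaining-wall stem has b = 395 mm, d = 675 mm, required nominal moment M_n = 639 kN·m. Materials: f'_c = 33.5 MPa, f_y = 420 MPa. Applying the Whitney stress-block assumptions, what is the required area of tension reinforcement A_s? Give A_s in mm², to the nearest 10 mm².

With M_n = 0.85 f'_c a b (d − a/2), solve the quadratic for a:
a = d − √(d² − 2M_n/(0.85 f'_c b)) = 675 − √(675² − 2 × 639×10⁶/(0.85 × 33.5 × 395)) = 90.19 mm.
A_s = 0.85 f'_c a b / f_y = 0.85 × 33.5 × 90.19 × 395 / 420 = 2415.3 mm².

A_s ≈ 2420 mm²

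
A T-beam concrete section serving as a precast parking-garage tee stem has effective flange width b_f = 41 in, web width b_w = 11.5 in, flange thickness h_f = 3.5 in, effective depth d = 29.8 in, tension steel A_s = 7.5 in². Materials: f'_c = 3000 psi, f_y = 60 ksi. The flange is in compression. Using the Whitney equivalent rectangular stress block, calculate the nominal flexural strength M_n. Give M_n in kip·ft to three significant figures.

M_n ≈ 1030 kip·ft

Tension: T = A_s f_y = 7.5 × 60 = 450 kips.
Try a within the flange: a = T/(0.85 f'_c b_f) = 450/(0.85 × 3 × 41) = 4.304 in.
a = 4.304 > h_f = 3.5 in: the block extends into the web. Split into flange-overhang and web parts.
C_f = 0.85 f'_c (b_f − b_w) h_f = 0.85 × 3 × (41 − 11.5) × 3.5 = 263.3 kips.
Remaining web compression depth: a_w = (T − C_f)/(0.85 f'_c b_w) = (450 − 263.3)/(0.85 × 3 × 11.5) = 6.367 in.
M_n = C_f(d − h_f/2) + (T − C_f)(d − a_w/2) = 263.3 × (29.8 − 1.75) + 186.7 × (29.8 − 3.1835) = 7385.6 + 4969.3 = 12354.9 kip·in.
M_n = 12354.9/12 = 1029.58 kip·ft.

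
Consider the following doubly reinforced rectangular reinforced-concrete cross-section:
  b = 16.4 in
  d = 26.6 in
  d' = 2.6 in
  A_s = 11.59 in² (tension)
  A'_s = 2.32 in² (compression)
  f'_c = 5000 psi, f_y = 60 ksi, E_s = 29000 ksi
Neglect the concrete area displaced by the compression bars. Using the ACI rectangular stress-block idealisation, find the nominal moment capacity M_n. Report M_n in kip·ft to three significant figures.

M_n ≈ 1330 kip·ft

Assume both steels yield.
a = (A_s − A'_s) f_y/(0.85 f'_c b) = (11.59 − 2.32) × 60/(0.85 × 5 × 16.4) = 7.980 in.
c = a/β₁ = 7.980/0.8 = 9.975 in; ε'_s = 0.003(c − d')/c = 0.0022 ≥ ε_y = 0.0021, so the compression steel yields.
M_n = (A_s − A'_s) f_y (d − a/2) + A'_s f_y (d − d') = 556.2 × (26.6 − 3.99) + 139.2 × (26.6 − 2.6) = 12575.7 + 3340.8 = 15916.5 kip·in = 15916.5/12 = 1326.38 kip·ft.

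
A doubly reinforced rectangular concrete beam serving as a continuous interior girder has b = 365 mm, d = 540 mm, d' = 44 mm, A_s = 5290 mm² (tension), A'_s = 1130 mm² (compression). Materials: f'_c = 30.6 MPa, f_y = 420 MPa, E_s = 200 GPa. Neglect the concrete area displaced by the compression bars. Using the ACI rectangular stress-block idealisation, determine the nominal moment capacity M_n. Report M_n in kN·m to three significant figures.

M_n ≈ 1020 kN·m

Assume both tension and compression steel yield.
Net tension couple steel: A_s − A'_s = 4160 mm².
a = (A_s − A'_s) f_y / (0.85 f'_c b) = 1747200/(0.85 × 30.6 × 365) = 184.04 mm.
c = a/β₁ = 184.04/0.831 = 221.47 mm; ε'_s = 0.003(c − d')/c = 0.0024 ≥ f_y/E_s = 0.0021, so compression steel does yield.
M_n = (A_s − A'_s) f_y (d − a/2) + A'_s f_y (d − d') = [1747200 × (540 − 92.02) + 474600 × (540 − 44)] × 10⁻⁶ = 782.71 + 235.40 = 1018.11 kN·m.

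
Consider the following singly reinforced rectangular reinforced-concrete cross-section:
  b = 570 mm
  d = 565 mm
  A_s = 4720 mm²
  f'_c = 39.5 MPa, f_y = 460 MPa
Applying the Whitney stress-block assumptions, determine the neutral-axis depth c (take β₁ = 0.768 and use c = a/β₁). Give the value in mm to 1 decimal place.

c ≈ 147.7 mm

T = A_s f_y = 4720 × 460 = 2171200 N = 2171.2 kN.
Setting C = 0.85 f'_c a b equal to T: a = 2171200/(0.85 × 39.5 × 570) = 113.451 mm.
With β₁ = 0.768, c = a/β₁ = 113.451/0.768 = 147.7 mm.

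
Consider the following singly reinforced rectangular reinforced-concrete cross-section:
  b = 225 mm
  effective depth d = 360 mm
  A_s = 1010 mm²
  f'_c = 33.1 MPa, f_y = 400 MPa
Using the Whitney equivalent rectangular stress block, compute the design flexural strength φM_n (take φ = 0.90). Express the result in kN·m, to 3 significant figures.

φM_n ≈ 119 kN·m

T = A_s f_y = 1010 × 400 = 404000 N = 404 kN.
From C = T: a = T/(0.85 f'_c b) = 404000/(0.85 × 33.1 × 225) = 63.82 mm.
M_n = T(d − a/2) = 404 kN × (360 − 31.91) mm = 132.55 kN·m.
φM_n = 0.90 × 132.55 = 119.30 kN·m.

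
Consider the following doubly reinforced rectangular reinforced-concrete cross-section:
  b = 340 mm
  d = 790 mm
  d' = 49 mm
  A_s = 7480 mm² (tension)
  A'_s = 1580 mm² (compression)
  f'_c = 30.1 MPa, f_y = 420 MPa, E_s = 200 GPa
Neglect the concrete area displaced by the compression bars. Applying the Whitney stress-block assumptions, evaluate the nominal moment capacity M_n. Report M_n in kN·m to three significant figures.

M_n ≈ 2100 kN·m

Assume both tension and compression steel yield.
Net tension couple steel: A_s − A'_s = 5900 mm².
a = (A_s − A'_s) f_y / (0.85 f'_c b) = 2478000/(0.85 × 30.1 × 340) = 284.86 mm.
c = a/β₁ = 284.86/0.835 = 341.15 mm; ε'_s = 0.003(c − d')/c = 0.0026 ≥ f_y/E_s = 0.0021, so compression steel does yield.
M_n = (A_s − A'_s) f_y (d − a/2) + A'_s f_y (d − d') = [2478000 × (790 − 142.43) + 663600 × (790 − 49)] × 10⁻⁶ = 1604.68 + 491.73 = 2096.41 kN·m.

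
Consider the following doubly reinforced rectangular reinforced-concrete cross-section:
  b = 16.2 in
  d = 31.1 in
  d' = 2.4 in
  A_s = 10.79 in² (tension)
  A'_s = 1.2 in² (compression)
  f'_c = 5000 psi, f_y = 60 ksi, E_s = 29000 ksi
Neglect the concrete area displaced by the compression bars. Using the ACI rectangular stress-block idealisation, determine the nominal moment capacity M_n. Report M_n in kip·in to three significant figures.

Assume both steels yield.
a = (A_s − A'_s) f_y/(0.85 f'_c b) = (10.79 − 1.2) × 60/(0.85 × 5 × 16.2) = 8.357 in.
c = a/β₁ = 8.357/0.8 = 10.446 in; ε'_s = 0.003(c − d')/c = 0.0023 ≥ ε_y = 0.0021, so the compression steel yields.
M_n = (A_s − A'_s) f_y (d − a/2) + A'_s f_y (d − d') = 575.4 × (31.1 − 4.1785) + 72 × (31.1 − 2.4) = 15490.6 + 2066.4 = 17557.0 kip·in.

M_n ≈ 17600 kip·in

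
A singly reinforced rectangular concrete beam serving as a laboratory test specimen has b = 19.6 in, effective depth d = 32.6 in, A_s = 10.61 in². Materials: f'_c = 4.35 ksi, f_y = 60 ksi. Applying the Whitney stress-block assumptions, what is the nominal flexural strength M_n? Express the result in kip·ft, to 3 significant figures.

T = A_s f_y = 10.61 × 60 = 636.6 kips.
a = T/(0.85 f'_c b) = 636.6/(0.85 × 4.35 × 19.6) = 8.784 in.
M_n = T(d − a/2) = 636.6 × (32.6 − 4.392) = 17957.2 kip·in = 17957.2/12 = 1496.43 kip·ft.

M_n ≈ 1500 kip·ft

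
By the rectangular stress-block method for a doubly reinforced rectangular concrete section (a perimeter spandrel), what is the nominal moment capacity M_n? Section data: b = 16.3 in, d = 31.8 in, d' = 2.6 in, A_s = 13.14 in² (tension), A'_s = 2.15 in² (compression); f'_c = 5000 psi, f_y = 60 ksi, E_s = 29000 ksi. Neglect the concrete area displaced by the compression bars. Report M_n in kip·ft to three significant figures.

M_n ≈ 1800 kip·ft

Assume both steels yield.
a = (A_s − A'_s) f_y/(0.85 f'_c b) = (13.14 − 2.15) × 60/(0.85 × 5 × 16.3) = 9.519 in.
c = a/β₁ = 9.519/0.8 = 11.899 in; ε'_s = 0.003(c − d')/c = 0.0023 ≥ ε_y = 0.0021, so the compression steel yields.
M_n = (A_s − A'_s) f_y (d − a/2) + A'_s f_y (d − d') = 659.4 × (31.8 − 4.7595) + 129 × (31.8 − 2.6) = 17830.5 + 3766.8 = 21597.3 kip·in = 21597.3/12 = 1799.78 kip·ft.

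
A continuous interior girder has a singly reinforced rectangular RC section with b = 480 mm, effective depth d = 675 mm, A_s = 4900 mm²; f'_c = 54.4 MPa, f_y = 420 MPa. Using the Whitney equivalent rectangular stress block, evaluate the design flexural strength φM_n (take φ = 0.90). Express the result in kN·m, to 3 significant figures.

T = A_s f_y = 4900 × 420 = 2058000 N = 2058 kN.
From C = T: a = T/(0.85 f'_c b) = 2058000/(0.85 × 54.4 × 480) = 92.72 mm.
M_n = T(d − a/2) = 2058 kN × (675 − 46.36) mm = 1293.74 kN·m.
φM_n = 0.90 × 1293.74 = 1164.37 kN·m.

φM_n ≈ 1160 kN·m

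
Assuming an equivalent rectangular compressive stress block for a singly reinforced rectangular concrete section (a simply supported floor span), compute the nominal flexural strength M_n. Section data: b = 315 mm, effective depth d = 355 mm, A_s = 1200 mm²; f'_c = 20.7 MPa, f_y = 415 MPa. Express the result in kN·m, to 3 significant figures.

T = A_s f_y = 1200 × 415 = 498000 N = 498 kN.
From C = T: a = T/(0.85 f'_c b) = 498000/(0.85 × 20.7 × 315) = 89.85 mm.
M_n = T(d − a/2) = 498 kN × (355 − 44.925) mm = 154.42 kN·m.

M_n ≈ 154 kN·m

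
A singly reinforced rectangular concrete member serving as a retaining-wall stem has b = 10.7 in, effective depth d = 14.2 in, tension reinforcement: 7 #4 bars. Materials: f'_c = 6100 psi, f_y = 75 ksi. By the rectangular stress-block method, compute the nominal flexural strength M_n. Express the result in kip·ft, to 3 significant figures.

M_n ≈ 116 kip·ft

A_s = 7 × 0.2 = 1.4 in².
T = A_s f_y = 1.4 × 75 = 105 kips.
a = T/(0.85 f'_c b) = 105/(0.85 × 6.1 × 10.7) = 1.893 in.
M_n = T(d − a/2) = 105 × (14.2 − 0.9465) = 1391.6 kip·in = 1391.6/12 = 115.97 kip·ft.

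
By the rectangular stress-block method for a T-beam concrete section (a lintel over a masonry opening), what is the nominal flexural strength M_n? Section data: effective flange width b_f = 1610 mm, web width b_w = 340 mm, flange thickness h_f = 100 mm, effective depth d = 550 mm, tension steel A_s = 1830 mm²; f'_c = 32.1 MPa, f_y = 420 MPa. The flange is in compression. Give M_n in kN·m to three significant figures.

M_n ≈ 416 kN·m

Tension: T = A_s f_y = 1830 × 420 = 768600 N.
Try a within the flange: a = T/(0.85 f'_c b_f) = 768600/(0.85 × 32.1 × 1610) = 17.50 mm.
Since a = 17.50 ≤ h_f = 100 mm, the stress block lies entirely in the flange; analyse as a rectangular beam of width b_f.
M_n = T(d − a/2) = 768600 × (550 − 8.75) = 416.00 × 10⁶ N·mm.
M_n = 416.00 kN·m.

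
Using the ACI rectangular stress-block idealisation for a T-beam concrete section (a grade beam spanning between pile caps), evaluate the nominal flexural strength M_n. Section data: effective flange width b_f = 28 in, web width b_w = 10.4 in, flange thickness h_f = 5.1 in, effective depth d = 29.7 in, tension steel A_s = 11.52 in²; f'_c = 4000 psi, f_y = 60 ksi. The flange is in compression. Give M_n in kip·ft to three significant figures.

M_n ≈ 1470 kip·ft

Tension: T = A_s f_y = 11.52 × 60 = 691.2 kips.
Try a within the flange: a = T/(0.85 f'_c b_f) = 691.2/(0.85 × 4 × 28) = 7.261 in.
a = 7.261 > h_f = 5.1 in: the block extends into the web. Split into flange-overhang and web parts.
C_f = 0.85 f'_c (b_f − b_w) h_f = 0.85 × 4 × (28 − 10.4) × 5.1 = 305.2 kips.
Remaining web compression depth: a_w = (T − C_f)/(0.85 f'_c b_w) = (691.2 − 305.2)/(0.85 × 4 × 10.4) = 10.916 in.
M_n = C_f(d − h_f/2) + (T − C_f)(d − a_w/2) = 305.2 × (29.7 − 2.55) + 386 × (29.7 − 5.458) = 8286.2 + 9357.4 = 17643.6 kip·in.
M_n = 17643.6/12 = 1470.30 kip·ft.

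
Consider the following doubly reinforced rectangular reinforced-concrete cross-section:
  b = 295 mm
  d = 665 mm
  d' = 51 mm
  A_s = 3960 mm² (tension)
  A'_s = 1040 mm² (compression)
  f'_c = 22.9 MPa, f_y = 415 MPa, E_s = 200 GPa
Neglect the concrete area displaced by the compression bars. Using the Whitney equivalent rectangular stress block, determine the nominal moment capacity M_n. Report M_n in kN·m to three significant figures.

Assume both tension and compression steel yield.
Net tension couple steel: A_s − A'_s = 2920 mm².
a = (A_s − A'_s) f_y / (0.85 f'_c b) = 1211800/(0.85 × 22.9 × 295) = 211.04 mm.
c = a/β₁ = 211.04/0.85 = 248.28 mm; ε'_s = 0.003(c − d')/c = 0.0024 ≥ f_y/E_s = 0.0021, so compression steel does yield.
M_n = (A_s − A'_s) f_y (d − a/2) + A'_s f_y (d − d') = [1211800 × (665 − 105.52) + 431600 × (665 − 51)] × 10⁻⁶ = 677.98 + 265.00 = 942.98 kN·m.

M_n ≈ 943 kN·m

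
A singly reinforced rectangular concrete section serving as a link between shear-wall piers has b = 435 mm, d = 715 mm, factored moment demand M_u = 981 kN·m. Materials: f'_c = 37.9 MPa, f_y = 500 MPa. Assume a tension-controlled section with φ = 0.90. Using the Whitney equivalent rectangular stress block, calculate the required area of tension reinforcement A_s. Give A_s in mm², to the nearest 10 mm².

A_s ≈ 3320 mm²

M_n = M_u/φ = 981/0.90 = 1090 kN·m.
With M_n = 0.85 f'_c a b (d − a/2), solve the quadratic for a:
a = d − √(d² − 2M_n/(0.85 f'_c b)) = 715 − √(715² − 2 × 1090×10⁶/(0.85 × 37.9 × 435)) = 118.63 mm.
A_s = 0.85 f'_c a b / f_y = 0.85 × 37.9 × 118.63 × 435 / 500 = 3324.8 mm².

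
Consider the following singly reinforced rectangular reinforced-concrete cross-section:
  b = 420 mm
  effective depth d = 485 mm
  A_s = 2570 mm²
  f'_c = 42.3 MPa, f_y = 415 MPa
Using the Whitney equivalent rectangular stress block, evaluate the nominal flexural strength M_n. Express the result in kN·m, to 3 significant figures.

M_n ≈ 480 kN·m

T = A_s f_y = 2570 × 415 = 1066550 N = 1066.55 kN.
From C = T: a = T/(0.85 f'_c b) = 1066550/(0.85 × 42.3 × 420) = 70.63 mm.
M_n = T(d − a/2) = 1066.55 kN × (485 − 35.315) mm = 479.61 kN·m.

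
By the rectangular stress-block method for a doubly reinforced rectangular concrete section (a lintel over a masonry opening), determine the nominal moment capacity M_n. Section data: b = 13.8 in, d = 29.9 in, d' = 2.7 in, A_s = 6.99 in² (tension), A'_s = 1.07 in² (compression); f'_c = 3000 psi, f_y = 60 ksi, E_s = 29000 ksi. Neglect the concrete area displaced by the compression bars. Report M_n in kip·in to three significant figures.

M_n ≈ 10600 kip·in

Assume both steels yield.
a = (A_s − A'_s) f_y/(0.85 f'_c b) = (6.99 − 1.07) × 60/(0.85 × 3 × 13.8) = 10.094 in.
c = a/β₁ = 10.094/0.85 = 11.875 in; ε'_s = 0.003(c − d')/c = 0.0023 ≥ ε_y = 0.0021, so the compression steel yields.
M_n = (A_s − A'_s) f_y (d − a/2) + A'_s f_y (d − d') = 355.2 × (29.9 − 5.047) + 64.2 × (29.9 − 2.7) = 8827.8 + 1746.2 = 10574.0 kip·in.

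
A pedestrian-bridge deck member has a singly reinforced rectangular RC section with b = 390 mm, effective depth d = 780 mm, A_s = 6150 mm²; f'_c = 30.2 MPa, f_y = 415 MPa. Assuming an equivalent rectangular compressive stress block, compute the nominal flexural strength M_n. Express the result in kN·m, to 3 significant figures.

T = A_s f_y = 6150 × 415 = 2552250 N = 2552.25 kN.
From C = T: a = T/(0.85 f'_c b) = 2552250/(0.85 × 30.2 × 390) = 254.94 mm.
M_n = T(d − a/2) = 2552.25 kN × (780 − 127.47) mm = 1665.42 kN·m.

M_n ≈ 1670 kN·m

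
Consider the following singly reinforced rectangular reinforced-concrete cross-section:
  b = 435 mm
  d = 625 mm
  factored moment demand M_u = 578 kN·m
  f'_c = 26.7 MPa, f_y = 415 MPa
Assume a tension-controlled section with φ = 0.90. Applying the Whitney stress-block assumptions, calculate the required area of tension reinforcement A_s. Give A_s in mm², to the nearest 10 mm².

A_s ≈ 2730 mm²

M_n = M_u/φ = 578/0.90 = 642.222 kN·m.
With M_n = 0.85 f'_c a b (d − a/2), solve the quadratic for a:
a = d − √(d² − 2M_n/(0.85 f'_c b)) = 625 − √(625² − 2 × 642.222×10⁶/(0.85 × 26.7 × 435)) = 114.59 mm.
A_s = 0.85 f'_c a b / f_y = 0.85 × 26.7 × 114.59 × 435 / 415 = 2726.0 mm².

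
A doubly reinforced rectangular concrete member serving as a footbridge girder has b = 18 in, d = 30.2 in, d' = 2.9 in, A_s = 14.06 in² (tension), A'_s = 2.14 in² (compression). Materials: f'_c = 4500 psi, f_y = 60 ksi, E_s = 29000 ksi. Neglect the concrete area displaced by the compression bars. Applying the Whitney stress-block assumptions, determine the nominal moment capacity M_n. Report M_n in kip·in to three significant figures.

M_n ≈ 21400 kip·in

Assume both steels yield.
a = (A_s − A'_s) f_y/(0.85 f'_c b) = (14.06 − 2.14) × 60/(0.85 × 4.5 × 18) = 10.388 in.
c = a/β₁ = 10.388/0.825 = 12.592 in; ε'_s = 0.003(c − d')/c = 0.0023 ≥ ε_y = 0.0021, so the compression steel yields.
M_n = (A_s − A'_s) f_y (d − a/2) + A'_s f_y (d − d') = 715.2 × (30.2 − 5.194) + 128.4 × (30.2 − 2.9) = 17884.3 + 3505.3 = 21389.6 kip·in.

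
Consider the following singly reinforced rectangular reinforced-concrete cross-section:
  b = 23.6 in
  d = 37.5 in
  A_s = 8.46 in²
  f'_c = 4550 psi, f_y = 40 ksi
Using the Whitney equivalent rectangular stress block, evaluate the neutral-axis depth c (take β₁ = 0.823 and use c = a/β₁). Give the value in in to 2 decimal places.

T = A_s f_y = 8.46 × 40 = 338.4 kips.
a = T/(0.85 f'_c b) = 338.4/(0.85 × 4.55 × 23.6) = 3.7076 in.
With β₁ = 0.823, c = a/β₁ = 3.7076/0.823 = 4.50 in.

c ≈ 4.50 in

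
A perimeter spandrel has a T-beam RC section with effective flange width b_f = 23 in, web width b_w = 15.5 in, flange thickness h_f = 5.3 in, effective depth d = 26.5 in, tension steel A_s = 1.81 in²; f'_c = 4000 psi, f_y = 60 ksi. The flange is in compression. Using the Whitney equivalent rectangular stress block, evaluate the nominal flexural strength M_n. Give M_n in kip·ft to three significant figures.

M_n ≈ 234 kip·ft

Tension: T = A_s f_y = 1.81 × 60 = 108.6 kips.
Try a within the flange: a = T/(0.85 f'_c b_f) = 108.6/(0.85 × 4 × 23) = 1.389 in.
Since a = 1.389 ≤ h_f = 5.3 in, the stress block lies entirely in the flange; analyse as a rectangular beam of width b_f.
M_n = T(d − a/2) = 108.6 × (26.5 − 0.6945) = 2802.5 kip·in.
M_n = 2802.5/12 = 233.54 kip·ft.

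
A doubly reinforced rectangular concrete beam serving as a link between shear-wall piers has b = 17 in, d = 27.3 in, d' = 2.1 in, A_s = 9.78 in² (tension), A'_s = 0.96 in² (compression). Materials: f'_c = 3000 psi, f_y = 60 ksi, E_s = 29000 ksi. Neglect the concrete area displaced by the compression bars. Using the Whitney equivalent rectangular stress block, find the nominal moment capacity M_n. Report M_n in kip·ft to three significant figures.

Assume both steels yield.
a = (A_s − A'_s) f_y/(0.85 f'_c b) = (9.78 − 0.96) × 60/(0.85 × 3 × 17) = 12.208 in.
c = a/β₁ = 12.208/0.85 = 14.362 in; ε'_s = 0.003(c − d')/c = 0.0026 ≥ ε_y = 0.0021, so the compression steel yields.
M_n = (A_s − A'_s) f_y (d − a/2) + A'_s f_y (d − d') = 529.2 × (27.3 − 6.104) + 57.6 × (27.3 − 2.1) = 11216.9 + 1451.5 = 12668.4 kip·in = 12668.4/12 = 1055.70 kip·ft.

M_n ≈ 1060 kip·ft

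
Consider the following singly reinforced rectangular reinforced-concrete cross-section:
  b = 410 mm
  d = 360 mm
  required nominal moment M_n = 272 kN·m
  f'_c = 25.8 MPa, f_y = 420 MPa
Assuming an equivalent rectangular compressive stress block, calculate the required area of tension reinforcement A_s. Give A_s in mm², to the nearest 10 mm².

With M_n = 0.85 f'_c a b (d − a/2), solve the quadratic for a:
a = d − √(d² − 2M_n/(0.85 f'_c b)) = 360 − √(360² − 2 × 272×10⁶/(0.85 × 25.8 × 410)) = 97.14 mm.
A_s = 0.85 f'_c a b / f_y = 0.85 × 25.8 × 97.14 × 410 / 420 = 2079.6 mm².

A_s ≈ 2080 mm²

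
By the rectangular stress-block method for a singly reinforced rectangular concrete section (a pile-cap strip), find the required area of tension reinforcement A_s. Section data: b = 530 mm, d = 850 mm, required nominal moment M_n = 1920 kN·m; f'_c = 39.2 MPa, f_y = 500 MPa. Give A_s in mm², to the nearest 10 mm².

A_s ≈ 4920 mm²

With M_n = 0.85 f'_c a b (d − a/2), solve the quadratic for a:
a = d − √(d² − 2M_n/(0.85 f'_c b)) = 850 − √(850² − 2 × 1920×10⁶/(0.85 × 39.2 × 530)) = 139.33 mm.
A_s = 0.85 f'_c a b / f_y = 0.85 × 39.2 × 139.33 × 530 / 500 = 4921.0 mm².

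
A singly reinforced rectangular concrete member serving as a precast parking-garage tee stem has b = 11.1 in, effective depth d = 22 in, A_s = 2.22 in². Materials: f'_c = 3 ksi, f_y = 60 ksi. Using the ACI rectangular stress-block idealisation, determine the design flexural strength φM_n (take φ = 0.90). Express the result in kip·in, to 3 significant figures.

T = A_s f_y = 2.22 × 60 = 133.2 kips.
a = T/(0.85 f'_c b) = 133.2/(0.85 × 3 × 11.1) = 4.706 in.
M_n = T(d − a/2) = 133.2 × (22 − 2.353) = 2617.0 kip·in.
φM_n = 0.90 × 2617.0 = 2355.3 kip·in.

φM_n ≈ 2360 kip·in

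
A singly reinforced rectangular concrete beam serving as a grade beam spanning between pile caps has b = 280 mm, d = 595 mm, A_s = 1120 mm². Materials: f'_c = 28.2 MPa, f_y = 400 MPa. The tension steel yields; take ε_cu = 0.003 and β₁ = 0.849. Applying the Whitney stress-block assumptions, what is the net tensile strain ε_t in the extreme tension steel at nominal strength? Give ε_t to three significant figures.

a = A_s f_y/(0.85 f'_c b) = 66.75 mm.
β₁ = 0.849, so c = a/β₁ = 66.75/0.849 = 78.62 mm.
From the linear strain diagram with ε_cu = 0.003: ε_t = 0.003 (d − c)/c = 0.003 × (595 − 78.62)/78.62 = 0.0197.
Since ε_t ≥ 0.005, the section is tension-controlled.

ε_t ≈ 0.0197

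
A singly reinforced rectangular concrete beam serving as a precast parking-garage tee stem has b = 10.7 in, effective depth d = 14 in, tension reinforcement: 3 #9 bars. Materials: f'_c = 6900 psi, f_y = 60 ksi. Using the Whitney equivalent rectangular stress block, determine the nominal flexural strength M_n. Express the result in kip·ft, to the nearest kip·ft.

M_n ≈ 188 kip·ft

A_s = 3 × 1 = 3 in².
T = A_s f_y = 3 × 60 = 180 kips.
a = T/(0.85 f'_c b) = 180/(0.85 × 6.9 × 10.7) = 2.868 in.
M_n = T(d − a/2) = 180 × (14 − 1.434) = 2261.9 kip·in = 2261.9/12 = 188.49 kip·ft.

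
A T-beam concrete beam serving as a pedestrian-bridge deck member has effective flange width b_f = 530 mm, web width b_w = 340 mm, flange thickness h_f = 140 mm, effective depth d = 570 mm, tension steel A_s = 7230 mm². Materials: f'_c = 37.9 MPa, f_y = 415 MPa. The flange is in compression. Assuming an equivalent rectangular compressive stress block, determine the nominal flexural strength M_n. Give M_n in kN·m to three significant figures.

M_n ≈ 1440 kN·m

Tension: T = A_s f_y = 7230 × 415 = 3000450 N.
Try a within the flange: a = T/(0.85 f'_c b_f) = 3000450/(0.85 × 37.9 × 530) = 175.73 mm.
a = 175.73 > h_f = 140 mm: the block extends into the web. Split into flange-overhang and web parts.
C_f = 0.85 f'_c (b_f − b_w) h_f = 0.85 × 37.9 × (530 − 340) × 140 = 856919 N.
Remaining web compression depth: a_w = (T − C_f)/(0.85 f'_c b_w) = (3000450 − 856919)/(0.85 × 37.9 × 340) = 195.70 mm.
M_n = C_f(d − h_f/2) + (T − C_f)(d − a_w/2) = 856919 × (570 − 70) + 2143531 × (570 − 97.85) = 428.46 + 1012.07 = 1440.53 × 10⁶ N·mm.
M_n = 1440.53 kN·m.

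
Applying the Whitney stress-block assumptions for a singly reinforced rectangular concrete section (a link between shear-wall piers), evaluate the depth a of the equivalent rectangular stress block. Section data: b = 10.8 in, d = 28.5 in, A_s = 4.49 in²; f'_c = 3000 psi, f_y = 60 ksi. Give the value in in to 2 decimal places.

T = A_s f_y = 4.49 × 60 = 269.4 kips.
a = T/(0.85 f'_c b) = 269.4/(0.85 × 3 × 10.8) = 9.78 in.

a ≈ 9.78 in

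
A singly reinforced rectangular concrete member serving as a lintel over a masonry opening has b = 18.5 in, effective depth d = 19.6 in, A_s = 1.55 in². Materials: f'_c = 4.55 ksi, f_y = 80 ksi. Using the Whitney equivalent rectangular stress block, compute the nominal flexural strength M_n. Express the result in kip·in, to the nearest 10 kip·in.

M_n ≈ 2320 kip·in

T = A_s f_y = 1.55 × 80 = 124 kips.
a = T/(0.85 f'_c b) = 124/(0.85 × 4.55 × 18.5) = 1.733 in.
M_n = T(d − a/2) = 124 × (19.6 − 0.8665) = 2323.0 kip·in.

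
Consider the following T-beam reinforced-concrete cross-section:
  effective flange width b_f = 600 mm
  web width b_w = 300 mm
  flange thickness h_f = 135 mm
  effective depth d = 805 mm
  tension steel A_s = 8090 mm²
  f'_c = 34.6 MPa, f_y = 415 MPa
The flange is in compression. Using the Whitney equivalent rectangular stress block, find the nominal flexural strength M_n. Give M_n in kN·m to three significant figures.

Tension: T = A_s f_y = 8090 × 415 = 3357350 N.
Try a within the flange: a = T/(0.85 f'_c b_f) = 3357350/(0.85 × 34.6 × 600) = 190.26 mm.
a = 190.26 > h_f = 135 mm: the block extends into the web. Split into flange-overhang and web parts.
C_f = 0.85 f'_c (b_f − b_w) h_f = 0.85 × 34.6 × (600 − 300) × 135 = 1191105 N.
Remaining web compression depth: a_w = (T − C_f)/(0.85 f'_c b_w) = (3357350 − 1191105)/(0.85 × 34.6 × 300) = 245.52 mm.
M_n = C_f(d − h_f/2) + (T − C_f)(d − a_w/2) = 1191105 × (805 − 67.5) + 2166245 × (805 − 122.76) = 878.44 + 1477.90 = 2356.34 × 10⁶ N·mm.
M_n = 2356.34 kN·m.

M_n ≈ 2360 kN·m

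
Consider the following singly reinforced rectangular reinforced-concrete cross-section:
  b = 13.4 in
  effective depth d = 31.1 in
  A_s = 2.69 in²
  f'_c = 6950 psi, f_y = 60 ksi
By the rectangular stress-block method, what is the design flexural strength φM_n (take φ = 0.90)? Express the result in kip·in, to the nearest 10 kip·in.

φM_n ≈ 4370 kip·in

T = A_s f_y = 2.69 × 60 = 161.4 kips.
a = T/(0.85 f'_c b) = 161.4/(0.85 × 6.95 × 13.4) = 2.039 in.
M_n = T(d − a/2) = 161.4 × (31.1 − 1.0195) = 4855.0 kip·in.
φM_n = 0.90 × 4855.0 = 4369.5 kip·in.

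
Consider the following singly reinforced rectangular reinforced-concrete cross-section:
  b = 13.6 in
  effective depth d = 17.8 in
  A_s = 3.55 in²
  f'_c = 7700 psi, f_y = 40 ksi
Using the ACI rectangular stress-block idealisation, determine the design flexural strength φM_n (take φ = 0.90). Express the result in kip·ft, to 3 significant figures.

T = A_s f_y = 3.55 × 40 = 142 kips.
a = T/(0.85 f'_c b) = 142/(0.85 × 7.7 × 13.6) = 1.595 in.
M_n = T(d − a/2) = 142 × (17.8 − 0.7975) = 2414.4 kip·in = 2414.4/12 = 201.20 kip·ft.
φM_n = 0.90 × 201.20 = 181.08 kip·ft.

φM_n ≈ 181 kip·ft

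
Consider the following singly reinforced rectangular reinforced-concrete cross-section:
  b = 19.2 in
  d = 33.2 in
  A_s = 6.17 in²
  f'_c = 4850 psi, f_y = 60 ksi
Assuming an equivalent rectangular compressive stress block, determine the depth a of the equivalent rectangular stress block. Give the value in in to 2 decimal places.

a ≈ 4.68 in

T = A_s f_y = 6.17 × 60 = 370.2 kips.
a = T/(0.85 f'_c b) = 370.2/(0.85 × 4.85 × 19.2) = 4.68 in.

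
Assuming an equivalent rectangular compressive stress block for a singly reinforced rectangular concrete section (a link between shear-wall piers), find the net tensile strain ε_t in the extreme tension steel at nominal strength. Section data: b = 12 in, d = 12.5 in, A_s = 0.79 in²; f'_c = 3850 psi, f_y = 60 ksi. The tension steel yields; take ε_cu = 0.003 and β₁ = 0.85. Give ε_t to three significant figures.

ε_t ≈ 0.0234

a = A_s f_y/(0.85 f'_c b) = 1.207 in.
β₁ = 0.85, so c = a/β₁ = 1.207/0.85 = 1.420 in.
From the linear strain diagram with ε_cu = 0.003: ε_t = 0.003 (d − c)/c = 0.003 × (12.5 − 1.420)/1.420 = 0.0234.
Since ε_t ≥ 0.005, the section is tension-controlled.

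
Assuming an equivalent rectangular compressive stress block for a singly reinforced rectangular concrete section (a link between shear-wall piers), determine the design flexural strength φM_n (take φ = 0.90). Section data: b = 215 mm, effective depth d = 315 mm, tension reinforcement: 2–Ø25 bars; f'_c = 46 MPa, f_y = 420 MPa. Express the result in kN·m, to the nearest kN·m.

A_s = 2 × 491 = 982 mm².
T = A_s f_y = 982 × 420 = 412440 N = 412.44 kN.
From C = T: a = T/(0.85 f'_c b) = 412440/(0.85 × 46 × 215) = 49.06 mm.
M_n = T(d − a/2) = 412.44 kN × (315 − 24.53) mm = 119.80 kN·m.
φM_n = 0.90 × 119.80 = 107.82 kN·m.

φM_n ≈ 108 kN·m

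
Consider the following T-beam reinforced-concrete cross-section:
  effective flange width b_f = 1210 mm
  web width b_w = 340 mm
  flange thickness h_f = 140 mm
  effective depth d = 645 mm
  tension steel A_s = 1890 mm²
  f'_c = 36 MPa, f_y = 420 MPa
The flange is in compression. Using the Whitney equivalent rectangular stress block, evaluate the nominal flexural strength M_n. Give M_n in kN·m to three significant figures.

M_n ≈ 503 kN·m

Tension: T = A_s f_y = 1890 × 420 = 793800 N.
Try a within the flange: a = T/(0.85 f'_c b_f) = 793800/(0.85 × 36 × 1210) = 21.44 mm.
Since a = 21.44 ≤ h_f = 140 mm, the stress block lies entirely in the flange; analyse as a rectangular beam of width b_f.
M_n = T(d − a/2) = 793800 × (645 − 10.72) = 503.49 × 10⁶ N·mm.
M_n = 503.49 kN·m.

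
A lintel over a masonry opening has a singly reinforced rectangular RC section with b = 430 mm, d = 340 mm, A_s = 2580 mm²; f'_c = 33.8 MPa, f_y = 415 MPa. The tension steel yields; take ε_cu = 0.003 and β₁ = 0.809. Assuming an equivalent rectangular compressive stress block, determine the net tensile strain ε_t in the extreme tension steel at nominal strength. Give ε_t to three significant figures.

ε_t ≈ 0.00652

a = A_s f_y/(0.85 f'_c b) = 86.67 mm.
β₁ = 0.809, so c = a/β₁ = 86.67/0.809 = 107.13 mm.
From the linear strain diagram with ε_cu = 0.003: ε_t = 0.003 (d − c)/c = 0.003 × (340 − 107.13)/107.13 = 0.00652.
Since ε_t ≥ 0.005, the section is tension-controlled.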